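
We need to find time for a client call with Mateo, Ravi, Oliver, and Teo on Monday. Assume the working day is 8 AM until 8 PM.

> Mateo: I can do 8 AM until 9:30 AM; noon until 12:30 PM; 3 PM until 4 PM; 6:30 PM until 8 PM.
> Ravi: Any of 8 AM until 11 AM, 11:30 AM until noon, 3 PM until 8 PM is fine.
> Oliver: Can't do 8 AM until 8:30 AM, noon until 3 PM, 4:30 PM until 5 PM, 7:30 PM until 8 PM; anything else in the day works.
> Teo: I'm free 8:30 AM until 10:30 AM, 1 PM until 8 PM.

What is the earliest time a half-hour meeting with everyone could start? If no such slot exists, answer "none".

08:30

Mateo free: 08:00-09:30, 12:00-12:30, 15:00-16:00, 18:30-20:00.
Ravi free: 08:00-11:00, 11:30-12:00, 15:00-20:00.
Oliver free: 08:30-12:00, 15:00-16:30, 17:00-19:30 (invert busy blocks within the working day).
Teo free: 08:30-10:30, 13:00-20:00.
Mateo ∩ Ravi: 08:00-09:30, 15:00-16:00, 18:30-20:00.
Mateo ∩ Ravi ∩ Oliver: 08:30-09:30, 15:00-16:00, 18:30-19:30.
Mateo ∩ Ravi ∩ Oliver ∩ Teo: 08:30-09:30, 15:00-16:00, 18:30-19:30.
The first common window of at least 30 minutes is 08:30-09:30, so the earliest start is 08:30.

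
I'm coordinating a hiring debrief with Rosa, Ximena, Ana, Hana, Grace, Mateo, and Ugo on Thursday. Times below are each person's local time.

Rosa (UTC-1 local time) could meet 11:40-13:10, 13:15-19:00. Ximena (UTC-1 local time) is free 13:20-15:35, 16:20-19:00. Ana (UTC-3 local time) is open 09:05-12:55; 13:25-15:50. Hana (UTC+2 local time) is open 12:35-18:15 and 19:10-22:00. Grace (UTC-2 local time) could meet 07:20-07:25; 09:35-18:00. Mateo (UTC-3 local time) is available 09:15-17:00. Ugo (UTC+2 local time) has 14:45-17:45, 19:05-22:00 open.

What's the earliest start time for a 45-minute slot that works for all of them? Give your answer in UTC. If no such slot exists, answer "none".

Rosa in UTC: 12:40-14:10, 14:15-20:00 (add 1h to convert from UTC-1).
Ximena in UTC: 14:20-16:35, 17:20-20:00 (add 1h to convert from UTC-1).
Ana in UTC: 12:05-15:55, 16:25-18:50 (add 3h to convert from UTC-3).
Hana in UTC: 10:35-16:15, 17:10-20:00 (subtract 2h to convert from UTC+2).
Grace in UTC: 09:20-09:25, 11:35-20:00 (add 2h to convert from UTC-2).
Mateo in UTC: 12:15-20:00 (add 3h to convert from UTC-3).
Ugo in UTC: 12:45-15:45, 17:05-20:00 (subtract 2h to convert from UTC+2).
Rosa ∩ Ximena: 14:20-16:35, 17:20-20:00.
Rosa ∩ Ximena ∩ Ana: 14:20-15:55, 16:25-16:35, 17:20-18:50.
Rosa ∩ Ximena ∩ Ana ∩ Hana: 14:20-15:55, 17:20-18:50.
Rosa ∩ Ximena ∩ Ana ∩ Hana ∩ Grace: 14:20-15:55, 17:20-18:50.
Rosa ∩ Ximena ∩ Ana ∩ Hana ∩ Grace ∩ Mateo: 14:20-15:55, 17:20-18:50.
Rosa ∩ Ximena ∩ Ana ∩ Hana ∩ Grace ∩ Mateo ∩ Ugo: 14:20-15:45, 17:20-18:50.
The first common window of at least 45 minutes is 14:20-15:45, so the earliest start is 14:20.

14:20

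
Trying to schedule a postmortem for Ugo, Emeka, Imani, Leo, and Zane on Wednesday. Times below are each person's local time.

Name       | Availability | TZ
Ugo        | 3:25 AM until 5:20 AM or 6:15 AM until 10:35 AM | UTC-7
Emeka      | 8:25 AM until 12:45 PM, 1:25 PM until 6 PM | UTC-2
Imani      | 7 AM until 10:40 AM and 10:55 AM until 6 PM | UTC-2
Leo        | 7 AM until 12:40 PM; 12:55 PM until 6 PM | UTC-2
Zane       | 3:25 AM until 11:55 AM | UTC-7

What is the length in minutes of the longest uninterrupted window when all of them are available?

Ugo in UTC: 10:25-12:20, 13:15-17:35 (add 7h to convert from UTC-7).
Emeka in UTC: 10:25-14:45, 15:25-20:00 (add 2h to convert from UTC-2).
Imani in UTC: 09:00-12:40, 12:55-20:00 (add 2h to convert from UTC-2).
Leo in UTC: 09:00-14:40, 14:55-20:00 (add 2h to convert from UTC-2).
Zane in UTC: 10:25-18:55 (add 7h to convert from UTC-7).
Ugo ∩ Emeka: 10:25-12:20, 13:15-14:45, 15:25-17:35.
Ugo ∩ Emeka ∩ Imani: 10:25-12:20, 13:15-14:45, 15:25-17:35.
Ugo ∩ Emeka ∩ Imani ∩ Leo: 10:25-12:20, 13:15-14:40, 15:25-17:35.
Ugo ∩ Emeka ∩ Imani ∩ Leo ∩ Zane: 10:25-12:20, 13:15-14:40, 15:25-17:35.
The longest is 15:25-17:35 at 130 minutes.

130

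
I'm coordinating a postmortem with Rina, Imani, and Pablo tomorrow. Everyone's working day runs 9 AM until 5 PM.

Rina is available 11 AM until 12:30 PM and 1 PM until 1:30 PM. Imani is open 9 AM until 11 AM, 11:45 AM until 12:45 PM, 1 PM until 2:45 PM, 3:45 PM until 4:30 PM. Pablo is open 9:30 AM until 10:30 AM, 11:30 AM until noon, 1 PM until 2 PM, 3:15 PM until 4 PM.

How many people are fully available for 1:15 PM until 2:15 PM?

1

Imani can make the full 13:15-14:15 slot — that's 1.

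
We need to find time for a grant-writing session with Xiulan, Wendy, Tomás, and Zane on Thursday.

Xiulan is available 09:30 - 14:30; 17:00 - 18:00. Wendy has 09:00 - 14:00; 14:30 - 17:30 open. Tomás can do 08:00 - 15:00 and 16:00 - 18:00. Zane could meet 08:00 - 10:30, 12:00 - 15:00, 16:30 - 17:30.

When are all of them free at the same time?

Xiulan ∩ Wendy: 09:30-14:00, 17:00-17:30.
Xiulan ∩ Wendy ∩ Tomás: 09:30-14:00, 17:00-17:30.
Xiulan ∩ Wendy ∩ Tomás ∩ Zane: 09:30-10:30, 12:00-14:00, 17:00-17:30.

09:30-10:30, 12:00-14:00, 17:00-17:30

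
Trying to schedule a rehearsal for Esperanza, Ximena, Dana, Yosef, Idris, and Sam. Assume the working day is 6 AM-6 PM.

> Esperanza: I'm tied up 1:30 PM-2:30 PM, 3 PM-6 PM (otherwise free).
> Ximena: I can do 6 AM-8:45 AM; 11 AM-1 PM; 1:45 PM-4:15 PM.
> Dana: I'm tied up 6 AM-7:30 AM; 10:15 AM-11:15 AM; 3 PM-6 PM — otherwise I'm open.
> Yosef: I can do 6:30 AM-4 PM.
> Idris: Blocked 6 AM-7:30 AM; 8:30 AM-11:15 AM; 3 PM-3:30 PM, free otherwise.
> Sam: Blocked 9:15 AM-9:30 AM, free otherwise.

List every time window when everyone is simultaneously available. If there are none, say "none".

07:30-08:30, 11:15-13:00, 14:30-15:00

Esperanza free: 06:00-13:30, 14:30-15:00 (invert busy blocks within the working day).
Ximena free: 06:00-08:45, 11:00-13:00, 13:45-16:15.
Dana free: 07:30-10:15, 11:15-15:00 (invert busy blocks within the working day).
Yosef free: 06:30-16:00.
Idris free: 07:30-08:30, 11:15-15:00, 15:30-18:00 (invert busy blocks within the working day).
Sam free: 06:00-09:15, 09:30-18:00 (invert busy blocks within the working day).
Esperanza ∩ Ximena: 06:00-08:45, 11:00-13:00, 14:30-15:00.
Esperanza ∩ Ximena ∩ Dana: 07:30-08:45, 11:15-13:00, 14:30-15:00.
Esperanza ∩ Ximena ∩ Dana ∩ Yosef: 07:30-08:45, 11:15-13:00, 14:30-15:00.
Esperanza ∩ Ximena ∩ Dana ∩ Yosef ∩ Idris: 07:30-08:30, 11:15-13:00, 14:30-15:00.
Esperanza ∩ Ximena ∩ Dana ∩ Yosef ∩ Idris ∩ Sam: 07:30-08:30, 11:15-13:00, 14:30-15:00.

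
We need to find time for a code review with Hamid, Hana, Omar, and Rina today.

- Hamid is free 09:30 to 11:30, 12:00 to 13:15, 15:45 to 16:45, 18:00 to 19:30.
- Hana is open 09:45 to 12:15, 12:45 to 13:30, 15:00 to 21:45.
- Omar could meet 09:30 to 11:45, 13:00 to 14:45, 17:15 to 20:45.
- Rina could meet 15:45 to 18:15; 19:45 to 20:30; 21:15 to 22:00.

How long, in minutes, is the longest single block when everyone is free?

Hamid ∩ Hana: 09:45-11:30, 12:00-12:15, 12:45-13:15, 15:45-16:45, 18:00-19:30.
Hamid ∩ Hana ∩ Omar: 09:45-11:30, 13:00-13:15, 18:00-19:30.
Hamid ∩ Hana ∩ Omar ∩ Rina: 18:00-18:15.
The longest is 18:00-18:15 at 15 minutes.

15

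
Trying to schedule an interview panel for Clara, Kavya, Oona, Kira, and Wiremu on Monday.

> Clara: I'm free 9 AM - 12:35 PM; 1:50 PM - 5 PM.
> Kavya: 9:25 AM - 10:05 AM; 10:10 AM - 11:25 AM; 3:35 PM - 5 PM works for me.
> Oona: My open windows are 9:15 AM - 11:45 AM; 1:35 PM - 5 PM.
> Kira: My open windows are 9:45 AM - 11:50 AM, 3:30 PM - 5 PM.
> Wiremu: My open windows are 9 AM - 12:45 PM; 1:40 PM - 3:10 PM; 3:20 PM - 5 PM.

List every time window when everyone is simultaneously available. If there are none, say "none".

09:45-10:05, 10:10-11:25, 15:35-17:00

Clara ∩ Kavya: 09:25-10:05, 10:10-11:25, 15:35-17:00.
Clara ∩ Kavya ∩ Oona: 09:25-10:05, 10:10-11:25, 15:35-17:00.
Clara ∩ Kavya ∩ Oona ∩ Kira: 09:45-10:05, 10:10-11:25, 15:35-17:00.
Clara ∩ Kavya ∩ Oona ∩ Kira ∩ Wiremu: 09:45-10:05, 10:10-11:25, 15:35-17:00.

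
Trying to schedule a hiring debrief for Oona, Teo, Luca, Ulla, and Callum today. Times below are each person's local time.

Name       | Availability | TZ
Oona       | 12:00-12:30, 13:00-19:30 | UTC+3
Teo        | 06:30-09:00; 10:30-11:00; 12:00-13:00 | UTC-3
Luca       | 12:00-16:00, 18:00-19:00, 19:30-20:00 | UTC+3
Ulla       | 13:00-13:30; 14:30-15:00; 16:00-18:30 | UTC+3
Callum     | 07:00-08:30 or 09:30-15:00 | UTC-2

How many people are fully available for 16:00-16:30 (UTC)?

Oona in UTC: 09:00-09:30, 10:00-16:30 (subtract 3h to convert from UTC+3).
Teo in UTC: 09:30-12:00, 13:30-14:00, 15:00-16:00 (add 3h to convert from UTC-3).
Luca in UTC: 09:00-13:00, 15:00-16:00, 16:30-17:00 (subtract 3h to convert from UTC+3).
Ulla in UTC: 10:00-10:30, 11:30-12:00, 13:00-15:30 (subtract 3h to convert from UTC+3).
Callum in UTC: 09:00-10:30, 11:30-17:00 (add 2h to convert from UTC-2).
Oona and Callum can make the full 16:00-16:30 slot — that's 2.

2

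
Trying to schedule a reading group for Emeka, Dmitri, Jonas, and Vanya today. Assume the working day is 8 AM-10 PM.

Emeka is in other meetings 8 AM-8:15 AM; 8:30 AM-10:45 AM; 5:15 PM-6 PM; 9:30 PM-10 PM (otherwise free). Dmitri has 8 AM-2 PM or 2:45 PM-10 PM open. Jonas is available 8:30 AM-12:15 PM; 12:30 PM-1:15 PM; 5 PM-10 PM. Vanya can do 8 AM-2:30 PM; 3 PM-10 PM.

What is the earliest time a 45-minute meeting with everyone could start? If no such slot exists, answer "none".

Emeka free: 08:15-08:30, 10:45-17:15, 18:00-21:30 (invert busy blocks within the working day).
Dmitri free: 08:00-14:00, 14:45-22:00.
Jonas free: 08:30-12:15, 12:30-13:15, 17:00-22:00.
Vanya free: 08:00-14:30, 15:00-22:00.
Emeka ∩ Dmitri: 08:15-08:30, 10:45-14:00, 14:45-17:15, 18:00-21:30.
Emeka ∩ Dmitri ∩ Jonas: 10:45-12:15, 12:30-13:15, 17:00-17:15, 18:00-21:30.
Emeka ∩ Dmitri ∩ Jonas ∩ Vanya: 10:45-12:15, 12:30-13:15, 17:00-17:15, 18:00-21:30.
The first common window of at least 45 minutes is 10:45-12:15, so the earliest start is 10:45.

10:45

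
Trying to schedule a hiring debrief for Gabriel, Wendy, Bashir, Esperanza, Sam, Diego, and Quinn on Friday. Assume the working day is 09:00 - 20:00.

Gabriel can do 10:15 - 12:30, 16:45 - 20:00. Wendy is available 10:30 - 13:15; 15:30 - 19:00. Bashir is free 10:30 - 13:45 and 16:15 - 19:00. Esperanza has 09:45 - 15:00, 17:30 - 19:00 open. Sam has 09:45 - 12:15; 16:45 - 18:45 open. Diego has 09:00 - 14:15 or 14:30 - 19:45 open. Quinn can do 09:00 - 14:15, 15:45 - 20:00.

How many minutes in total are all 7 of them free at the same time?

180

Gabriel ∩ Wendy: 10:30-12:30, 16:45-19:00.
Gabriel ∩ Wendy ∩ Bashir: 10:30-12:30, 16:45-19:00.
Gabriel ∩ Wendy ∩ Bashir ∩ Esperanza: 10:30-12:30, 17:30-19:00.
Gabriel ∩ Wendy ∩ Bashir ∩ Esperanza ∩ Sam: 10:30-12:15, 17:30-18:45.
Gabriel ∩ Wendy ∩ Bashir ∩ Esperanza ∩ Sam ∩ Diego: 10:30-12:15, 17:30-18:45.
Gabriel ∩ Wendy ∩ Bashir ∩ Esperanza ∩ Sam ∩ Diego ∩ Quinn: 10:30-12:15, 17:30-18:45.
Those are the intersection windows.
Summing the common windows: 105 + 75 = 180 minutes.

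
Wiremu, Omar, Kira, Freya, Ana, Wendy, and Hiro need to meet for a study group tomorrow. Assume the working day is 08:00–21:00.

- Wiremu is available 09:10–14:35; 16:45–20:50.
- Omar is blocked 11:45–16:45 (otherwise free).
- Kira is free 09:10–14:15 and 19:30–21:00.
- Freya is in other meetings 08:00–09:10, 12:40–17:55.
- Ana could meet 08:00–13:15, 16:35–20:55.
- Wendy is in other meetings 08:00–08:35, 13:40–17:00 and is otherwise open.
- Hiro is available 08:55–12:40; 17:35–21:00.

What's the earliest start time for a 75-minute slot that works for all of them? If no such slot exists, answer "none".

Wiremu free: 09:10-14:35, 16:45-20:50.
Omar free: 08:00-11:45, 16:45-21:00 (invert busy blocks within the working day).
Kira free: 09:10-14:15, 19:30-21:00.
Freya free: 09:10-12:40, 17:55-21:00 (invert busy blocks within the working day).
Ana free: 08:00-13:15, 16:35-20:55.
Wendy free: 08:35-13:40, 17:00-21:00 (invert busy blocks within the working day).
Hiro free: 08:55-12:40, 17:35-21:00.
Wiremu ∩ Omar: 09:10-11:45, 16:45-20:50.
Wiremu ∩ Omar ∩ Kira: 09:10-11:45, 19:30-20:50.
Wiremu ∩ Omar ∩ Kira ∩ Freya: 09:10-11:45, 19:30-20:50.
Wiremu ∩ Omar ∩ Kira ∩ Freya ∩ Ana: 09:10-11:45, 19:30-20:50.
Wiremu ∩ Omar ∩ Kira ∩ Freya ∩ Ana ∩ Wendy: 09:10-11:45, 19:30-20:50.
Wiremu ∩ Omar ∩ Kira ∩ Freya ∩ Ana ∩ Wendy ∩ Hiro: 09:10-11:45, 19:30-20:50.
The first common window of at least 75 minutes is 09:10-11:45, so the earliest start is 09:10.

09:10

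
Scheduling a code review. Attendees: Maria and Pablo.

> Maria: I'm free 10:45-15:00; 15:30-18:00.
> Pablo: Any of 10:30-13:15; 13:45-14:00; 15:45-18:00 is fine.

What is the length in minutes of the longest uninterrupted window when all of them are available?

Maria ∩ Pablo: 10:45-13:15, 13:45-14:00, 15:45-18:00.
Those are the intersection windows.
The longest is 10:45-13:15 at 150 minutes.

150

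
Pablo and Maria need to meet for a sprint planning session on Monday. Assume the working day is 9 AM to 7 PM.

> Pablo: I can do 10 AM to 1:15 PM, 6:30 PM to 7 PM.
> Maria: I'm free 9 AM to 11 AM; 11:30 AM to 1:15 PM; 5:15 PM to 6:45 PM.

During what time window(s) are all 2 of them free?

Pablo ∩ Maria: 10:00-11:00, 11:30-13:15, 18:30-18:45.

10:00-11:00, 11:30-13:15, 18:30-18:45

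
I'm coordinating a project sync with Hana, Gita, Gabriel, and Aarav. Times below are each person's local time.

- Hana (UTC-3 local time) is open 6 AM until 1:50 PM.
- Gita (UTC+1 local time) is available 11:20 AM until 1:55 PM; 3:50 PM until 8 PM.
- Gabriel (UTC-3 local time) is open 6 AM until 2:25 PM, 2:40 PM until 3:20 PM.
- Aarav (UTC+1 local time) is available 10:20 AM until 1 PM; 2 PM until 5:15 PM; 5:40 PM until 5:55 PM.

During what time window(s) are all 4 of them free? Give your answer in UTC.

10:20-12:00, 14:50-16:15, 16:40-16:50

Hana in UTC: 09:00-16:50 (add 3h to convert from UTC-3).
Gita in UTC: 10:20-12:55, 14:50-19:00 (subtract 1h to convert from UTC+1).
Gabriel in UTC: 09:00-17:25, 17:40-18:20 (add 3h to convert from UTC-3).
Aarav in UTC: 09:20-12:00, 13:00-16:15, 16:40-16:55 (subtract 1h to convert from UTC+1).
Hana ∩ Gita: 10:20-12:55, 14:50-16:50.
Hana ∩ Gita ∩ Gabriel: 10:20-12:55, 14:50-16:50.
Hana ∩ Gita ∩ Gabriel ∩ Aarav: 10:20-12:00, 14:50-16:15, 16:40-16:50.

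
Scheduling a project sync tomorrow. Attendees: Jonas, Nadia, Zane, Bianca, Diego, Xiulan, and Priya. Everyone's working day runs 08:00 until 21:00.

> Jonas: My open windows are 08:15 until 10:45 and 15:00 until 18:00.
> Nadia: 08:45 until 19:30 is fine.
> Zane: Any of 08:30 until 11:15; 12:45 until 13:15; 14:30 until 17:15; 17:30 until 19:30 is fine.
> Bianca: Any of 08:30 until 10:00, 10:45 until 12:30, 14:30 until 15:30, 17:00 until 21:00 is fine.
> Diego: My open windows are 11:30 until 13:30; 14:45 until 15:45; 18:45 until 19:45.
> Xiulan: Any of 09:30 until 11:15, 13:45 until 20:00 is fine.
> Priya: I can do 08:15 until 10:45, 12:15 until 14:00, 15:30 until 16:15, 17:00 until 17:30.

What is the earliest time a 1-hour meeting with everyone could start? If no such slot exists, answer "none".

Jonas ∩ Nadia: 08:45-10:45, 15:00-18:00.
Jonas ∩ Nadia ∩ Zane: 08:45-10:45, 15:00-17:15, 17:30-18:00.
Jonas ∩ Nadia ∩ Zane ∩ Bianca: 08:45-10:00, 15:00-15:30, 17:00-17:15, 17:30-18:00.
Jonas ∩ Nadia ∩ Zane ∩ Bianca ∩ Diego: 15:00-15:30.
Jonas ∩ Nadia ∩ Zane ∩ Bianca ∩ Diego ∩ Xiulan: 15:00-15:30.
Jonas ∩ Nadia ∩ Zane ∩ Bianca ∩ Diego ∩ Xiulan ∩ Priya: ∅.
There is no time when everyone is free.
No common window is at least 60 minutes long.

none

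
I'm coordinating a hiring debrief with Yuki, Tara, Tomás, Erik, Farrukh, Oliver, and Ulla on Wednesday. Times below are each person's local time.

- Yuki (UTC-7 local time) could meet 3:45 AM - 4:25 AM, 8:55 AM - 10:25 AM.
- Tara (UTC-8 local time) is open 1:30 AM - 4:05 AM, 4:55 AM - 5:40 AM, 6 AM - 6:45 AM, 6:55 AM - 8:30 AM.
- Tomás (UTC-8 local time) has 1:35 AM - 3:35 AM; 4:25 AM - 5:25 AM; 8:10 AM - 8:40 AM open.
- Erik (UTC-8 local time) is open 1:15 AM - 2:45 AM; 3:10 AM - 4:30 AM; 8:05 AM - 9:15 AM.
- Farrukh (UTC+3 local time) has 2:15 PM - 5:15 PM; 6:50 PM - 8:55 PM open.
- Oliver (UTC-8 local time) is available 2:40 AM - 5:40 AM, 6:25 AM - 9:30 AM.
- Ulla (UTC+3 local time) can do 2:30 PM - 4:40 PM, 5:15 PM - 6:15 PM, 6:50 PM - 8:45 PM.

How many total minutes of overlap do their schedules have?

20

Yuki in UTC: 10:45-11:25, 15:55-17:25 (add 7h to convert from UTC-7).
Tara in UTC: 09:30-12:05, 12:55-13:40, 14:00-14:45, 14:55-16:30 (add 8h to convert from UTC-8).
Tomás in UTC: 09:35-11:35, 12:25-13:25, 16:10-16:40 (add 8h to convert from UTC-8).
Erik in UTC: 09:15-10:45, 11:10-12:30, 16:05-17:15 (add 8h to convert from UTC-8).
Farrukh in UTC: 11:15-14:15, 15:50-17:55 (subtract 3h to convert from UTC+3).
Oliver in UTC: 10:40-13:40, 14:25-17:30 (add 8h to convert from UTC-8).
Ulla in UTC: 11:30-13:40, 14:15-15:15, 15:50-17:45 (subtract 3h to convert from UTC+3).
Yuki ∩ Tara: 10:45-11:25, 15:55-16:30.
Yuki ∩ Tara ∩ Tomás: 10:45-11:25, 16:10-16:30.
Yuki ∩ Tara ∩ Tomás ∩ Erik: 11:10-11:25, 16:10-16:30.
Yuki ∩ Tara ∩ Tomás ∩ Erik ∩ Farrukh: 11:15-11:25, 16:10-16:30.
Yuki ∩ Tara ∩ Tomás ∩ Erik ∩ Farrukh ∩ Oliver: 11:15-11:25, 16:10-16:30.
Yuki ∩ Tara ∩ Tomás ∩ Erik ∩ Farrukh ∩ Oliver ∩ Ulla: 16:10-16:30.
That's a single block of 20 minutes.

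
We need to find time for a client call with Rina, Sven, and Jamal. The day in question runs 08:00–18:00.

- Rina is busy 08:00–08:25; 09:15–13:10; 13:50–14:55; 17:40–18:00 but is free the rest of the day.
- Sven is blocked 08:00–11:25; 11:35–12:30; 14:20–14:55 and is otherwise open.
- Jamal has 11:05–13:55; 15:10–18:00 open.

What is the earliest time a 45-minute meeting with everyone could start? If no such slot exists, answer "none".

15:10

Rina free: 08:25-09:15, 13:10-13:50, 14:55-17:40 (invert busy blocks within the working day).
Sven free: 11:25-11:35, 12:30-14:20, 14:55-18:00 (invert busy blocks within the working day).
Jamal free: 11:05-13:55, 15:10-18:00.
Rina ∩ Sven: 13:10-13:50, 14:55-17:40.
Rina ∩ Sven ∩ Jamal: 13:10-13:50, 15:10-17:40.
The first common window of at least 45 minutes is 15:10-17:40, so the earliest start is 15:10.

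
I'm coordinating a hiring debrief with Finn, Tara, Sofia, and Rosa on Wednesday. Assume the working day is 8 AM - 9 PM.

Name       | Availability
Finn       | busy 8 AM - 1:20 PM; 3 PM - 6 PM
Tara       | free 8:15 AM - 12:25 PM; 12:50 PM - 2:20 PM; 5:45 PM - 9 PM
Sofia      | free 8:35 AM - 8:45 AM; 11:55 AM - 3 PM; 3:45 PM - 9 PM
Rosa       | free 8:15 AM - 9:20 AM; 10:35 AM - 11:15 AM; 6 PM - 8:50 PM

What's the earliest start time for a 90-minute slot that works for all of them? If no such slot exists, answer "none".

Finn free: 13:20-15:00, 18:00-21:00 (invert busy blocks within the working day).
Tara free: 08:15-12:25, 12:50-14:20, 17:45-21:00.
Sofia free: 08:35-08:45, 11:55-15:00, 15:45-21:00.
Rosa free: 08:15-09:20, 10:35-11:15, 18:00-20:50.
Finn ∩ Tara: 13:20-14:20, 18:00-21:00.
Finn ∩ Tara ∩ Sofia: 13:20-14:20, 18:00-21:00.
Finn ∩ Tara ∩ Sofia ∩ Rosa: 18:00-20:50.
The first common window of at least 90 minutes is 18:00-20:50, so the earliest start is 18:00.

18:00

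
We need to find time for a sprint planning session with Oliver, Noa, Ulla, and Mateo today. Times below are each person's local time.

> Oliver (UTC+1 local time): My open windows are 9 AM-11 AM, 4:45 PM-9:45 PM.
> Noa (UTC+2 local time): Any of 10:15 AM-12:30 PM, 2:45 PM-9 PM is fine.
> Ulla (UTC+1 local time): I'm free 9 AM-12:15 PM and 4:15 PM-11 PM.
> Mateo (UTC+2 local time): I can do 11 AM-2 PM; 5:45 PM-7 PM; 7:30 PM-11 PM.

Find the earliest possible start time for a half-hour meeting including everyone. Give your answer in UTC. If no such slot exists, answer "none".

09:00

Oliver in UTC: 08:00-10:00, 15:45-20:45 (subtract 1h to convert from UTC+1).
Noa in UTC: 08:15-10:30, 12:45-19:00 (subtract 2h to convert from UTC+2).
Ulla in UTC: 08:00-11:15, 15:15-22:00 (subtract 1h to convert from UTC+1).
Mateo in UTC: 09:00-12:00, 15:45-17:00, 17:30-21:00 (subtract 2h to convert from UTC+2).
Oliver ∩ Noa: 08:15-10:00, 15:45-19:00.
Oliver ∩ Noa ∩ Ulla: 08:15-10:00, 15:45-19:00.
Oliver ∩ Noa ∩ Ulla ∩ Mateo: 09:00-10:00, 15:45-17:00, 17:30-19:00.
The first common window of at least 30 minutes is 09:00-10:00, so the earliest start is 09:00.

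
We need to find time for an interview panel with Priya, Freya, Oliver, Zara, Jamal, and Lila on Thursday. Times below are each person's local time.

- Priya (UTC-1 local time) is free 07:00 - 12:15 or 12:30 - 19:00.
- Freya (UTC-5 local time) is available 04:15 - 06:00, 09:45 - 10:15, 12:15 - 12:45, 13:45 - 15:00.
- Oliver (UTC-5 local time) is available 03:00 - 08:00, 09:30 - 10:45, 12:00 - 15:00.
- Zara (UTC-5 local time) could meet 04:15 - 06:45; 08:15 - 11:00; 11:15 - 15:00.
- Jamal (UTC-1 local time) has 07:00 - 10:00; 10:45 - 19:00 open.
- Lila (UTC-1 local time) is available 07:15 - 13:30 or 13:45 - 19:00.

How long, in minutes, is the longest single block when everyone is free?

Priya in UTC: 08:00-13:15, 13:30-20:00 (add 1h to convert from UTC-1).
Freya in UTC: 09:15-11:00, 14:45-15:15, 17:15-17:45, 18:45-20:00 (add 5h to convert from UTC-5).
Oliver in UTC: 08:00-13:00, 14:30-15:45, 17:00-20:00 (add 5h to convert from UTC-5).
Zara in UTC: 09:15-11:45, 13:15-16:00, 16:15-20:00 (add 5h to convert from UTC-5).
Jamal in UTC: 08:00-11:00, 11:45-20:00 (add 1h to convert from UTC-1).
Lila in UTC: 08:15-14:30, 14:45-20:00 (add 1h to convert from UTC-1).
Priya ∩ Freya: 09:15-11:00, 14:45-15:15, 17:15-17:45, 18:45-20:00.
Priya ∩ Freya ∩ Oliver: 09:15-11:00, 14:45-15:15, 17:15-17:45, 18:45-20:00.
Priya ∩ Freya ∩ Oliver ∩ Zara: 09:15-11:00, 14:45-15:15, 17:15-17:45, 18:45-20:00.
Priya ∩ Freya ∩ Oliver ∩ Zara ∩ Jamal: 09:15-11:00, 14:45-15:15, 17:15-17:45, 18:45-20:00.
Priya ∩ Freya ∩ Oliver ∩ Zara ∩ Jamal ∩ Lila: 09:15-11:00, 14:45-15:15, 17:15-17:45, 18:45-20:00.
The longest is 09:15-11:00 at 105 minutes.

105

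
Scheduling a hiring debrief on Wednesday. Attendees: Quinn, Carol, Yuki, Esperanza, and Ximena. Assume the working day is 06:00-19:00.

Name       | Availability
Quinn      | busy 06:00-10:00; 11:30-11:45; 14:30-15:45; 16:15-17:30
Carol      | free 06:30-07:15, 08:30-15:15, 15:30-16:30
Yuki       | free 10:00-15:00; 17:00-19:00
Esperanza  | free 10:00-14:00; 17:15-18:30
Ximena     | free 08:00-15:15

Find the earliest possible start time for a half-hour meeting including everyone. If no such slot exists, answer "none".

Quinn free: 10:00-11:30, 11:45-14:30, 15:45-16:15, 17:30-19:00 (invert busy blocks within the working day).
Carol free: 06:30-07:15, 08:30-15:15, 15:30-16:30.
Yuki free: 10:00-15:00, 17:00-19:00.
Esperanza free: 10:00-14:00, 17:15-18:30.
Ximena free: 08:00-15:15.
Quinn ∩ Carol: 10:00-11:30, 11:45-14:30, 15:45-16:15.
Quinn ∩ Carol ∩ Yuki: 10:00-11:30, 11:45-14:30.
Quinn ∩ Carol ∩ Yuki ∩ Esperanza: 10:00-11:30, 11:45-14:00.
Quinn ∩ Carol ∩ Yuki ∩ Esperanza ∩ Ximena: 10:00-11:30, 11:45-14:00.
The first common window of at least 30 minutes is 10:00-11:30, so the earliest start is 10:00.

10:00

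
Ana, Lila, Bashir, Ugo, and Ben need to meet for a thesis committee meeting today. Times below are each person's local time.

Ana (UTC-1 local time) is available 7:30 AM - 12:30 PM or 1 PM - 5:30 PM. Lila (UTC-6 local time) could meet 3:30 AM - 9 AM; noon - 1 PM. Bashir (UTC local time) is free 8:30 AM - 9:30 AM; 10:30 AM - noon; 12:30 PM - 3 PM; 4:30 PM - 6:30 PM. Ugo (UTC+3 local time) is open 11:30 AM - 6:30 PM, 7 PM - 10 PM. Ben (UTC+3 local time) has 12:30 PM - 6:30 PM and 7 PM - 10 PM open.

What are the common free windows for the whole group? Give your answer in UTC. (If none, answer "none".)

10:30-12:00, 12:30-13:30, 14:00-15:00, 18:00-18:30

Ana in UTC: 08:30-13:30, 14:00-18:30 (add 1h to convert from UTC-1).
Lila in UTC: 09:30-15:00, 18:00-19:00 (add 6h to convert from UTC-6).
Bashir in UTC: 08:30-09:30, 10:30-12:00, 12:30-15:00, 16:30-18:30.
Ugo in UTC: 08:30-15:30, 16:00-19:00 (subtract 3h to convert from UTC+3).
Ben in UTC: 09:30-15:30, 16:00-19:00 (subtract 3h to convert from UTC+3).
Ana ∩ Lila: 09:30-13:30, 14:00-15:00, 18:00-18:30.
Ana ∩ Lila ∩ Bashir: 10:30-12:00, 12:30-13:30, 14:00-15:00, 18:00-18:30.
Ana ∩ Lila ∩ Bashir ∩ Ugo: 10:30-12:00, 12:30-13:30, 14:00-15:00, 18:00-18:30.
Ana ∩ Lila ∩ Bashir ∩ Ugo ∩ Ben: 10:30-12:00, 12:30-13:30, 14:00-15:00, 18:00-18:30.
Those are the intersection windows.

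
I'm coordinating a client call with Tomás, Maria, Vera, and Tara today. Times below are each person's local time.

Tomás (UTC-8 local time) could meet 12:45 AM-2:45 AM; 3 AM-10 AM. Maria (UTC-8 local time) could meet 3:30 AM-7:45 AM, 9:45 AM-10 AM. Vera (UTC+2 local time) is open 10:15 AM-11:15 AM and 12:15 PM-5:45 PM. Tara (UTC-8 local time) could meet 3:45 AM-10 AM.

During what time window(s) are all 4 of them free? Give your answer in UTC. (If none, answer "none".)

Tomás in UTC: 08:45-10:45, 11:00-18:00 (add 8h to convert from UTC-8).
Maria in UTC: 11:30-15:45, 17:45-18:00 (add 8h to convert from UTC-8).
Vera in UTC: 08:15-09:15, 10:15-15:45 (subtract 2h to convert from UTC+2).
Tara in UTC: 11:45-18:00 (add 8h to convert from UTC-8).
Tomás ∩ Maria: 11:30-15:45, 17:45-18:00.
Tomás ∩ Maria ∩ Vera: 11:30-15:45.
Tomás ∩ Maria ∩ Vera ∩ Tara: 11:45-15:45.

11:45-15:45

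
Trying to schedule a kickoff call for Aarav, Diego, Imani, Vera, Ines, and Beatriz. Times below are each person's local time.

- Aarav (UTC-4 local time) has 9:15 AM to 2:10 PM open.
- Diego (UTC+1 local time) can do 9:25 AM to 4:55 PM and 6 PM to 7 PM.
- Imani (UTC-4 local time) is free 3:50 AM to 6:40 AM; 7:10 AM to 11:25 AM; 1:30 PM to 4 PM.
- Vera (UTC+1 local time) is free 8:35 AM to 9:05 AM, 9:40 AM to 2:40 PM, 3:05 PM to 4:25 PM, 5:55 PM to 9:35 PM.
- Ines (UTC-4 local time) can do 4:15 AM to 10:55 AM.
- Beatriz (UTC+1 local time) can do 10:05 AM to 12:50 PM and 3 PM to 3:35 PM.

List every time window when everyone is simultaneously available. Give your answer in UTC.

14:05-14:35

Aarav in UTC: 13:15-18:10 (add 4h to convert from UTC-4).
Diego in UTC: 08:25-15:55, 17:00-18:00 (subtract 1h to convert from UTC+1).
Imani in UTC: 07:50-10:40, 11:10-15:25, 17:30-20:00 (add 4h to convert from UTC-4).
Vera in UTC: 07:35-08:05, 08:40-13:40, 14:05-15:25, 16:55-20:35 (subtract 1h to convert from UTC+1).
Ines in UTC: 08:15-14:55 (add 4h to convert from UTC-4).
Beatriz in UTC: 09:05-11:50, 14:00-14:35 (subtract 1h to convert from UTC+1).
Aarav ∩ Diego: 13:15-15:55, 17:00-18:00.
Aarav ∩ Diego ∩ Imani: 13:15-15:25, 17:30-18:00.
Aarav ∩ Diego ∩ Imani ∩ Vera: 13:15-13:40, 14:05-15:25, 17:30-18:00.
Aarav ∩ Diego ∩ Imani ∩ Vera ∩ Ines: 13:15-13:40, 14:05-14:55.
Aarav ∩ Diego ∩ Imani ∩ Vera ∩ Ines ∩ Beatriz: 14:05-14:35.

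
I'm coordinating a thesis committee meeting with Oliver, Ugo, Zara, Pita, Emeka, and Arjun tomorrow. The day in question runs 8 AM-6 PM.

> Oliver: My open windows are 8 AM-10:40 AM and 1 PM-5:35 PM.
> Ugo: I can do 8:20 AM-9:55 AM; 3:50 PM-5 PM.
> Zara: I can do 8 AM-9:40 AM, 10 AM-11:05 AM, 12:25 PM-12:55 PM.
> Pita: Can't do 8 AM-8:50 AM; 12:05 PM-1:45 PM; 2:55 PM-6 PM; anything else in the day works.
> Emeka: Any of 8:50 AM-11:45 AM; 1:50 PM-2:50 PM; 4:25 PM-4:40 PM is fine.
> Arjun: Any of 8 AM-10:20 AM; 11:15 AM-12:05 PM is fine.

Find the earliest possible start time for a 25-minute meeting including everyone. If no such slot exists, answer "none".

Oliver free: 08:00-10:40, 13:00-17:35.
Ugo free: 08:20-09:55, 15:50-17:00.
Zara free: 08:00-09:40, 10:00-11:05, 12:25-12:55.
Pita free: 08:50-12:05, 13:45-14:55 (invert busy blocks within the working day).
Emeka free: 08:50-11:45, 13:50-14:50, 16:25-16:40.
Arjun free: 08:00-10:20, 11:15-12:05.
Oliver ∩ Ugo: 08:20-09:55, 15:50-17:00.
Oliver ∩ Ugo ∩ Zara: 08:20-09:40.
Oliver ∩ Ugo ∩ Zara ∩ Pita: 08:50-09:40.
Oliver ∩ Ugo ∩ Zara ∩ Pita ∩ Emeka: 08:50-09:40.
Oliver ∩ Ugo ∩ Zara ∩ Pita ∩ Emeka ∩ Arjun: 08:50-09:40.
So the common availability across everyone is 08:50-09:40.
The first common window of at least 25 minutes is 08:50-09:40, so the earliest start is 08:50.

08:50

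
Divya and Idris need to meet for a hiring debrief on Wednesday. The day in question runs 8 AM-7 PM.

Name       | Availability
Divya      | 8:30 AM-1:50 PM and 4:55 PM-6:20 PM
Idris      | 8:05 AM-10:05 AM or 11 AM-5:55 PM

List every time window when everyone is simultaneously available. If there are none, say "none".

Divya ∩ Idris: 08:30-10:05, 11:00-13:50, 16:55-17:55.

08:30-10:05, 11:00-13:50, 16:55-17:55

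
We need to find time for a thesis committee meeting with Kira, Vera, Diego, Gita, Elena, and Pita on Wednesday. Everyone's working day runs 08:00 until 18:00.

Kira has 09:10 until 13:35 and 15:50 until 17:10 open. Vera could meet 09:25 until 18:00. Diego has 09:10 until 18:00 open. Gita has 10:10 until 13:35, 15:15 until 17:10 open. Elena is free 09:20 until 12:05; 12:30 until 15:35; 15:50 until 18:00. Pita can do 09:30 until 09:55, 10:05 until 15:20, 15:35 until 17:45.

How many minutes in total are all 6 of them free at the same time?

260

Kira ∩ Vera: 09:25-13:35, 15:50-17:10.
Kira ∩ Vera ∩ Diego: 09:25-13:35, 15:50-17:10.
Kira ∩ Vera ∩ Diego ∩ Gita: 10:10-13:35, 15:50-17:10.
Kira ∩ Vera ∩ Diego ∩ Gita ∩ Elena: 10:10-12:05, 12:30-13:35, 15:50-17:10.
Kira ∩ Vera ∩ Diego ∩ Gita ∩ Elena ∩ Pita: 10:10-12:05, 12:30-13:35, 15:50-17:10.
Summing the common windows: 115 + 65 + 80 = 260 minutes.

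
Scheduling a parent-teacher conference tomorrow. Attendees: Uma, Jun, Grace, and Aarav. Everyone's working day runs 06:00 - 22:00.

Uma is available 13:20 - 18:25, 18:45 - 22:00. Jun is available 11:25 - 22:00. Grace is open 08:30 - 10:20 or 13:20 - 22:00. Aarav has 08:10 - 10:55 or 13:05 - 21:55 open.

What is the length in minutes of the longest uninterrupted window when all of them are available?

305

Uma ∩ Jun: 13:20-18:25, 18:45-22:00.
Uma ∩ Jun ∩ Grace: 13:20-18:25, 18:45-22:00.
Uma ∩ Jun ∩ Grace ∩ Aarav: 13:20-18:25, 18:45-21:55.
Those are the intersection windows.
The longest is 13:20-18:25 at 305 minutes.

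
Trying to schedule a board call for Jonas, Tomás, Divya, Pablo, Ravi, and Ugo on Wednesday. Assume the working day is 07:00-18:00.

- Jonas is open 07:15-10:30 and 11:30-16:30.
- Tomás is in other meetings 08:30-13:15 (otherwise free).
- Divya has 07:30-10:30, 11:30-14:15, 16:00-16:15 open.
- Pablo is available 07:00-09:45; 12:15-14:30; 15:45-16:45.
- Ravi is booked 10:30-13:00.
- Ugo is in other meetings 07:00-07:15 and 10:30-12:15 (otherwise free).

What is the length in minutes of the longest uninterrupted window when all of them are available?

60

Jonas free: 07:15-10:30, 11:30-16:30.
Tomás free: 07:00-08:30, 13:15-18:00 (invert busy blocks within the working day).
Divya free: 07:30-10:30, 11:30-14:15, 16:00-16:15.
Pablo free: 07:00-09:45, 12:15-14:30, 15:45-16:45.
Ravi free: 07:00-10:30, 13:00-18:00 (invert busy blocks within the working day).
Ugo free: 07:15-10:30, 12:15-18:00 (invert busy blocks within the working day).
Jonas ∩ Tomás: 07:15-08:30, 13:15-16:30.
Jonas ∩ Tomás ∩ Divya: 07:30-08:30, 13:15-14:15, 16:00-16:15.
Jonas ∩ Tomás ∩ Divya ∩ Pablo: 07:30-08:30, 13:15-14:15, 16:00-16:15.
Jonas ∩ Tomás ∩ Divya ∩ Pablo ∩ Ravi: 07:30-08:30, 13:15-14:15, 16:00-16:15.
Jonas ∩ Tomás ∩ Divya ∩ Pablo ∩ Ravi ∩ Ugo: 07:30-08:30, 13:15-14:15, 16:00-16:15.
Those are the intersection windows.
The longest is 07:30-08:30 at 60 minutes.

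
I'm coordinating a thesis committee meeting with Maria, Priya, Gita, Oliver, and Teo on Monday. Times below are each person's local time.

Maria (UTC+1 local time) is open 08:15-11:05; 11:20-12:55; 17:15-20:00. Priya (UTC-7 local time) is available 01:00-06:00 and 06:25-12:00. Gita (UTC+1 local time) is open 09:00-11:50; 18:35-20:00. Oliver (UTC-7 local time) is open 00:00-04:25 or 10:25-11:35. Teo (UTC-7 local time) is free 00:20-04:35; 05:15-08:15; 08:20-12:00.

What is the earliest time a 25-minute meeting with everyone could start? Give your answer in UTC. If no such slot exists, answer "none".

08:00

Maria in UTC: 07:15-10:05, 10:20-11:55, 16:15-19:00 (subtract 1h to convert from UTC+1).
Priya in UTC: 08:00-13:00, 13:25-19:00 (add 7h to convert from UTC-7).
Gita in UTC: 08:00-10:50, 17:35-19:00 (subtract 1h to convert from UTC+1).
Oliver in UTC: 07:00-11:25, 17:25-18:35 (add 7h to convert from UTC-7).
Teo in UTC: 07:20-11:35, 12:15-15:15, 15:20-19:00 (add 7h to convert from UTC-7).
Maria ∩ Priya: 08:00-10:05, 10:20-11:55, 16:15-19:00.
Maria ∩ Priya ∩ Gita: 08:00-10:05, 10:20-10:50, 17:35-19:00.
Maria ∩ Priya ∩ Gita ∩ Oliver: 08:00-10:05, 10:20-10:50, 17:35-18:35.
Maria ∩ Priya ∩ Gita ∩ Oliver ∩ Teo: 08:00-10:05, 10:20-10:50, 17:35-18:35.
The first common window of at least 25 minutes is 08:00-10:05, so the earliest start is 08:00.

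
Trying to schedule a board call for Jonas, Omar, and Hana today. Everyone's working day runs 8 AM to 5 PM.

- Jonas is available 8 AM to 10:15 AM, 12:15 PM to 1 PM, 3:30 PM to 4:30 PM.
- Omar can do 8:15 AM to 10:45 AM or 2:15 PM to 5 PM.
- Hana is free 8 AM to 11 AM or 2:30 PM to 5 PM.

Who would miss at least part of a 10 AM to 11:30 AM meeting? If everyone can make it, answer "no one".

Jonas: not fully free for 10:00-11:30. Omar: not fully free for 10:00-11:30. Hana: not fully free for 10:00-11:30.

Hana, Jonas, Omar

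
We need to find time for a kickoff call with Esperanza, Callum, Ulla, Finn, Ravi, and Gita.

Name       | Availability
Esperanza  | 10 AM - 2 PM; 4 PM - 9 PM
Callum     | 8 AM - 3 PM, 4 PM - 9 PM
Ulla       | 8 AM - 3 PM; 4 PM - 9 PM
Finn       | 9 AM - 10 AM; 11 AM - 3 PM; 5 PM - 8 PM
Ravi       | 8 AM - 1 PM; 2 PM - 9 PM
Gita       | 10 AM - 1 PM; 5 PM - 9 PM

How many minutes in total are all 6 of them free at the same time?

300

Esperanza ∩ Callum: 10:00-14:00, 16:00-21:00.
Esperanza ∩ Callum ∩ Ulla: 10:00-14:00, 16:00-21:00.
Esperanza ∩ Callum ∩ Ulla ∩ Finn: 11:00-14:00, 17:00-20:00.
Esperanza ∩ Callum ∩ Ulla ∩ Finn ∩ Ravi: 11:00-13:00, 17:00-20:00.
Esperanza ∩ Callum ∩ Ulla ∩ Finn ∩ Ravi ∩ Gita: 11:00-13:00, 17:00-20:00.
Summing the common windows: 120 + 180 = 300 minutes.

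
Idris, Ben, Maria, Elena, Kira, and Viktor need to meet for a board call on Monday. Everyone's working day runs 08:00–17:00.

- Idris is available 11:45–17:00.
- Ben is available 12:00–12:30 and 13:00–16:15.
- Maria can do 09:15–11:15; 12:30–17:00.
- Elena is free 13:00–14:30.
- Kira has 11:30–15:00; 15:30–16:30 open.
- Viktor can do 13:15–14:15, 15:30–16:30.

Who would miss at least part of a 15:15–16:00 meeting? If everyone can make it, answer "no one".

Idris: free for 15:15-16:00. Ben: free for 15:15-16:00. Maria: free for 15:15-16:00. Elena: not fully free for 15:15-16:00. Kira: not fully free for 15:15-16:00. Viktor: not fully free for 15:15-16:00.

Elena, Kira, Viktor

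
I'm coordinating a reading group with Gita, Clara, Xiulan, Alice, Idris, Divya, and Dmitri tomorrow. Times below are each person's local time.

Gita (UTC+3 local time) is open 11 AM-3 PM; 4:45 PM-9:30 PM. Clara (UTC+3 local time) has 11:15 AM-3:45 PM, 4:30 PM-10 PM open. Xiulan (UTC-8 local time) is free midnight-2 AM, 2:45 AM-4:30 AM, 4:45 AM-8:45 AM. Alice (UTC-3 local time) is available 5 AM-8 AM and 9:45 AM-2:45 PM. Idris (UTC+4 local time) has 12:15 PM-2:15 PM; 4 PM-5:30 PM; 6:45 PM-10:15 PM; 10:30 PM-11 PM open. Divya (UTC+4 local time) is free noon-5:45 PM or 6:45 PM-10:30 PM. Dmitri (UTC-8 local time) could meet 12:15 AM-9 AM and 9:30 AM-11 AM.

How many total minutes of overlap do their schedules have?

225

Gita in UTC: 08:00-12:00, 13:45-18:30 (subtract 3h to convert from UTC+3).
Clara in UTC: 08:15-12:45, 13:30-19:00 (subtract 3h to convert from UTC+3).
Xiulan in UTC: 08:00-10:00, 10:45-12:30, 12:45-16:45 (add 8h to convert from UTC-8).
Alice in UTC: 08:00-11:00, 12:45-17:45 (add 3h to convert from UTC-3).
Idris in UTC: 08:15-10:15, 12:00-13:30, 14:45-18:15, 18:30-19:00 (subtract 4h to convert from UTC+4).
Divya in UTC: 08:00-13:45, 14:45-18:30 (subtract 4h to convert from UTC+4).
Dmitri in UTC: 08:15-17:00, 17:30-19:00 (add 8h to convert from UTC-8).
Gita ∩ Clara: 08:15-12:00, 13:45-18:30.
Gita ∩ Clara ∩ Xiulan: 08:15-10:00, 10:45-12:00, 13:45-16:45.
Gita ∩ Clara ∩ Xiulan ∩ Alice: 08:15-10:00, 10:45-11:00, 13:45-16:45.
Gita ∩ Clara ∩ Xiulan ∩ Alice ∩ Idris: 08:15-10:00, 14:45-16:45.
Gita ∩ Clara ∩ Xiulan ∩ Alice ∩ Idris ∩ Divya: 08:15-10:00, 14:45-16:45.
Gita ∩ Clara ∩ Xiulan ∩ Alice ∩ Idris ∩ Divya ∩ Dmitri: 08:15-10:00, 14:45-16:45.
Those are the intersection windows.
Summing the common windows: 105 + 120 = 225 minutes.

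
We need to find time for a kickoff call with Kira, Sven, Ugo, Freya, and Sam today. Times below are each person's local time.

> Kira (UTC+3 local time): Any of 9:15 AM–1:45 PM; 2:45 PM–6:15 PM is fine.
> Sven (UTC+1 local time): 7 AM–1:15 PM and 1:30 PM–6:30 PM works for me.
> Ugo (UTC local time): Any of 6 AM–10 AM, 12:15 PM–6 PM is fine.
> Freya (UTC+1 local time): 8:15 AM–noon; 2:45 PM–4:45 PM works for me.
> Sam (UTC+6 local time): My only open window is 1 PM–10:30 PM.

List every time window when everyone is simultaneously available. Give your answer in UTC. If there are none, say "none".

07:15-10:00, 13:45-15:15

Kira in UTC: 06:15-10:45, 11:45-15:15 (subtract 3h to convert from UTC+3).
Sven in UTC: 06:00-12:15, 12:30-17:30 (subtract 1h to convert from UTC+1).
Ugo in UTC: 06:00-10:00, 12:15-18:00.
Freya in UTC: 07:15-11:00, 13:45-15:45 (subtract 1h to convert from UTC+1).
Sam in UTC: 07:00-16:30 (subtract 6h to convert from UTC+6).
Kira ∩ Sven: 06:15-10:45, 11:45-12:15, 12:30-15:15.
Kira ∩ Sven ∩ Ugo: 06:15-10:00, 12:30-15:15.
Kira ∩ Sven ∩ Ugo ∩ Freya: 07:15-10:00, 13:45-15:15.
Kira ∩ Sven ∩ Ugo ∩ Freya ∩ Sam: 07:15-10:00, 13:45-15:15.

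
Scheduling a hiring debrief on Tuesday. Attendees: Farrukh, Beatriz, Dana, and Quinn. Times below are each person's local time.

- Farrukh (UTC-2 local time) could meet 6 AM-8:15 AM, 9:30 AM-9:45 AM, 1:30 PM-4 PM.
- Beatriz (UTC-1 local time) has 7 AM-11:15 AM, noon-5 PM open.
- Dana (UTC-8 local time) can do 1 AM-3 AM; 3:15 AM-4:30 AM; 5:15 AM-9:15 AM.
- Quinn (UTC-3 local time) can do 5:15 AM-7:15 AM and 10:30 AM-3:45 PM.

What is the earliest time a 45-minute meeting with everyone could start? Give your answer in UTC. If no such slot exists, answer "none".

09:00

Farrukh in UTC: 08:00-10:15, 11:30-11:45, 15:30-18:00 (add 2h to convert from UTC-2).
Beatriz in UTC: 08:00-12:15, 13:00-18:00 (add 1h to convert from UTC-1).
Dana in UTC: 09:00-11:00, 11:15-12:30, 13:15-17:15 (add 8h to convert from UTC-8).
Quinn in UTC: 08:15-10:15, 13:30-18:45 (add 3h to convert from UTC-3).
Farrukh ∩ Beatriz: 08:00-10:15, 11:30-11:45, 15:30-18:00.
Farrukh ∩ Beatriz ∩ Dana: 09:00-10:15, 11:30-11:45, 15:30-17:15.
Farrukh ∩ Beatriz ∩ Dana ∩ Quinn: 09:00-10:15, 15:30-17:15.
The first common window of at least 45 minutes is 09:00-10:15, so the earliest start is 09:00.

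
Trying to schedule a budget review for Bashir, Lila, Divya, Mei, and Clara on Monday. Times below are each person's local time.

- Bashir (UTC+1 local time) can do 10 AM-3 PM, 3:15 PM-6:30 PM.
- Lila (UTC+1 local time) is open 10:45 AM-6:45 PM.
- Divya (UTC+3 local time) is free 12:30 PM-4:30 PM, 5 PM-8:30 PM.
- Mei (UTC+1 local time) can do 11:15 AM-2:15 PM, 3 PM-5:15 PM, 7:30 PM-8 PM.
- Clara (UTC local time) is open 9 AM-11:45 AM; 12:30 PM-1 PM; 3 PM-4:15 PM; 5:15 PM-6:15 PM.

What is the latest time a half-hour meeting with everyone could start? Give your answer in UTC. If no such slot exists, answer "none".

Bashir in UTC: 09:00-14:00, 14:15-17:30 (subtract 1h to convert from UTC+1).
Lila in UTC: 09:45-17:45 (subtract 1h to convert from UTC+1).
Divya in UTC: 09:30-13:30, 14:00-17:30 (subtract 3h to convert from UTC+3).
Mei in UTC: 10:15-13:15, 14:00-16:15, 18:30-19:00 (subtract 1h to convert from UTC+1).
Clara in UTC: 09:00-11:45, 12:30-13:00, 15:00-16:15, 17:15-18:15.
Bashir ∩ Lila: 09:45-14:00, 14:15-17:30.
Bashir ∩ Lila ∩ Divya: 09:45-13:30, 14:15-17:30.
Bashir ∩ Lila ∩ Divya ∩ Mei: 10:15-13:15, 14:15-16:15.
Bashir ∩ Lila ∩ Divya ∩ Mei ∩ Clara: 10:15-11:45, 12:30-13:00, 15:00-16:15.
The last common window of at least 30 minutes is 15:00-16:15; a 30-minute meeting can start as late as 15:45 and still end by 16:15.

15:45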